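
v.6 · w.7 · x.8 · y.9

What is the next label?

z.10

Letter — letters move forward 1 place in the alphabet: v, w, x, y → z.
Second component: 6, 7, 8, 9 → 10 (+1 each step).
Putting it together: z.10.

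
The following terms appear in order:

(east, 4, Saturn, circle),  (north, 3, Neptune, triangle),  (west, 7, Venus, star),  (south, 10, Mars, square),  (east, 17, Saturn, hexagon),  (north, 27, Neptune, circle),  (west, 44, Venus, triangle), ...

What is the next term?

Direction: repeats east → north → west → south; east, north, west, south, east, north, west → south.
Second component goes 4, 3, 7, 10, 17, 27, 44 → 71 (each term is the sum of the two before it).
Planet goes Saturn, Neptune, Venus, Mars, Saturn, Neptune, Venus → Mars (repeats Saturn → Neptune → Venus → Mars).
Shape — repeats circle → triangle → star → square → hexagon: circle, triangle, star, square, hexagon, circle, triangle → star.
So the next term is (south, 71, Mars, star).

(south, 71, Mars, star)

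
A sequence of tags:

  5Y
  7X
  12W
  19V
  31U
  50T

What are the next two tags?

First component: each term is the sum of the two before it; 5, 7, 12, 19, 31, 50 → 81 → 131.
Letter: letters move back 1 place in the alphabet; Y, X, W, V, U, T → S → R.
Putting the parts together: 81S and then 131R.

81S, 131R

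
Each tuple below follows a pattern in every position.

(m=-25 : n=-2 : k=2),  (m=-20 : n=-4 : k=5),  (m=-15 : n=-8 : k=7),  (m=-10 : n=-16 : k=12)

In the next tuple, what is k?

19

K: each term is the sum of the two before it; 2, 5, 7, 12 → 19.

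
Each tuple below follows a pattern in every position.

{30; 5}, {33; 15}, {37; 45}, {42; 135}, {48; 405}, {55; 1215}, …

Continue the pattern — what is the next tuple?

First coordinate goes 30, 33, 37, 42, 48, 55 → 63 (differences are 3, 4, 5, … (increasing by 1 each time)).
Second coordinate goes 5, 15, 45, 135, 405, 1215 → 3645 (×3 each step).
Combining the parts gives {63; 3645}.

{63; 3645}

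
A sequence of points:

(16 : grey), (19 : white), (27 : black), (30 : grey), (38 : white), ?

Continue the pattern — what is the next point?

First part: alternating steps +3, +8, +3, +8, …; 16, 19, 27, 30, 38 → 41.
Shade: repeats grey → white → black, so grey, white, black, grey, white → black.
Combining the parts gives (41 : black).

(41 : black)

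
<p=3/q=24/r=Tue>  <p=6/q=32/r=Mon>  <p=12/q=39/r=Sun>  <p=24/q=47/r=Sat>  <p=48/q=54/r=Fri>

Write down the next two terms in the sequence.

<p=96/q=62/r=Thu>, <p=192/q=69/r=Wed>

P: ×2 each step; 3, 6, 12, 24, 48 → 96 → 192.
Q goes 24, 32, 39, 47, 54 → 62 → 69 (alternating steps +8, +7, +8, +7, …).
R: runs backward through the weekdays Mon→Sun; Tue, Mon, Sun, Sat, Fri → Thu → Wed.
Putting the parts together: <p=96/q=62/r=Thu> and then <p=192/q=69/r=Wed>.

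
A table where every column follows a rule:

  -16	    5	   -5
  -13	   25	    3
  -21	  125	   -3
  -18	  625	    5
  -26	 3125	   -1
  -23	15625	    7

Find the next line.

First component goes -16, -13, -21, -18, -26, -23 → -31 (alternating steps +3, −8, +3, −8, …).
Second component: ×5 each step; 5, 25, 125, 625, 3125, 15625 → 78125.
Third component: alternating steps +8, −6, +8, −6, …, so -5, 3, -3, 5, -1, 7 → 1.
Combining the parts gives -31  78125  1.

-31  78125  1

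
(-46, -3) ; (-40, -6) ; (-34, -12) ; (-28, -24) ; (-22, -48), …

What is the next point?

First value goes -46, -40, -34, -28, -22 → -16 (+6 each step).
Second value goes -3, -6, -12, -24, -48 → -96 (×2 each step).
Putting it together: (-16, -96).

(-16, -96)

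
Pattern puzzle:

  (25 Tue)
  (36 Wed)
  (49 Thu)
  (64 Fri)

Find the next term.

(81 Sat)

First entry: perfect squares: 5², 6², 7², …, so 25, 36, 49, 64 → 81.
Day — runs through the weekdays Mon→Sun: Tue, Wed, Thu, Fri → Sat.
Putting it together: (81 Sat).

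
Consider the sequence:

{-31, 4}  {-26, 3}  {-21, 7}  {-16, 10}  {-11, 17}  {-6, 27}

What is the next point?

{-1, 44}

First entry goes -31, -26, -21, -16, -11, -6 → -1 (+5 each step).
Second entry: each term is the sum of the two before it, so 4, 3, 7, 10, 17, 27 → 44.
Putting it together: {-1, 44}.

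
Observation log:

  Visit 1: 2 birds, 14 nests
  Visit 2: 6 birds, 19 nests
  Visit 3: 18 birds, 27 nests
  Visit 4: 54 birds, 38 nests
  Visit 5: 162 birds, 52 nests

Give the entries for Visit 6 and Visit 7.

486 birds, 69 nests; 1458 birds, 89 nests

Birds: ×3 each step, so 2, 6, 18, 54, 162 → 486 → 1458.
For the nests, differences are 5, 8, 11, … (increasing by 3 each time): 14, 19, 27, 38, 52 → 69 → 89.
So the next two lines are 486 birds, 69 nests and 1458 birds, 89 nests.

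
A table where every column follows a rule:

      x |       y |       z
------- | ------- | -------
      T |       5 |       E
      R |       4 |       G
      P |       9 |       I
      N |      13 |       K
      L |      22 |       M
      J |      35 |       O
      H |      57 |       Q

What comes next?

Column x: letters move back 2 places in the alphabet; T, R, P, N, L, J, H → F.
Column y — each term is the sum of the two before it: 5, 4, 9, 13, 22, 35, 57 → 92.
Column z: E, G, I, K, M, O, Q → S (letters move forward 2 places in the alphabet).
So the next row is F  92  S.

F  92  S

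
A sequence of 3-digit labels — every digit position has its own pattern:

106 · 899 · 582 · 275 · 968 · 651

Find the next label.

344

For the first digit, −3 each step, mod 10: 1, 8, 5, 2, 9, 6 → 3.
Second digit: 0, 9, 8, 7, 6, 5 → 4 (−1 each step, mod 10).
Third digit: +3 each step, mod 10; 6, 9, 2, 5, 8, 1 → 4.
Combining the parts gives 344.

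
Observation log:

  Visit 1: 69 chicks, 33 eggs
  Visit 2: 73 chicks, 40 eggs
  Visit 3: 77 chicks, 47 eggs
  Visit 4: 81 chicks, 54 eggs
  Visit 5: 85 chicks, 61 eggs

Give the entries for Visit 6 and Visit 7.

Chicks goes 69, 73, 77, 81, 85 → 89 → 93 (+4 each step).
Eggs goes 33, 40, 47, 54, 61 → 68 → 75 (+7 each step).
So the next two rows are 89 chicks, 68 eggs and 93 chicks, 75 eggs.

89 chicks, 68 eggs; 93 chicks, 75 eggs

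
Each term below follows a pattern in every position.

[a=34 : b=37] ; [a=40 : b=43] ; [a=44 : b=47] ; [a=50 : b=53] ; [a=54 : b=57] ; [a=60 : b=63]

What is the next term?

[a=64 : b=67]

A: 34, 40, 44, 50, 54, 60 → 64 (alternating steps +6, +4, +6, +4, …).
B — always 3 more than the a: 37, 43, 47, 53, 57, 63 → 67.
So the next term is [a=64 : b=67].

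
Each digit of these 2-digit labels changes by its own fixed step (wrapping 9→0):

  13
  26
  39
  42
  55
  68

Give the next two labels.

71, 84

First digit: 1, 2, 3, 4, 5, 6 → 7 → 8 (+1 each step, mod 10).
Second digit goes 3, 6, 9, 2, 5, 8 → 1 → 4 (+3 each step, mod 10).
So the next two labels are 71 and 84.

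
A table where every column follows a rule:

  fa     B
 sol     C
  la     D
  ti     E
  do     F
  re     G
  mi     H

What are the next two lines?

Note: runs through the solfège scale do→ti, so fa, sol, la, ti, do, re, mi → fa → sol.
Letter: letters move forward 1 place in the alphabet; B, C, D, E, F, G, H → I → J.
So the next two lines are fa  I and sol  J.

fa  I; sol  J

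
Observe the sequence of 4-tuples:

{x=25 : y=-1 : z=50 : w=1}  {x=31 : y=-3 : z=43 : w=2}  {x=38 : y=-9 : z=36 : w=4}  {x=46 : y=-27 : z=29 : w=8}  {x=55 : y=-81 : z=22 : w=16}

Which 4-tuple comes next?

For the x, differences are 6, 7, 8, … (increasing by 1 each time): 25, 31, 38, 46, 55 → 65.
Y: ×3 each step; -1, -3, -9, -27, -81 → -243.
Z goes 50, 43, 36, 29, 22 → 15 (−7 each step).
W: 1, 2, 4, 8, 16 → 32 (×2 each step).
Putting it together: {x=65 : y=-243 : z=15 : w=32}.

{x=65 : y=-243 : z=15 : w=32}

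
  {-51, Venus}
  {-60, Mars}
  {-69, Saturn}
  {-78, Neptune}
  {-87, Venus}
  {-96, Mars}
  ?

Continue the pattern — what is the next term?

First entry — −9 each step: -51, -60, -69, -78, -87, -96 → -105.
Planet: repeats Venus → Mars → Saturn → Neptune, so Venus, Mars, Saturn, Neptune, Venus, Mars → Saturn.
Combining the parts gives {-105, Saturn}.

{-105, Saturn}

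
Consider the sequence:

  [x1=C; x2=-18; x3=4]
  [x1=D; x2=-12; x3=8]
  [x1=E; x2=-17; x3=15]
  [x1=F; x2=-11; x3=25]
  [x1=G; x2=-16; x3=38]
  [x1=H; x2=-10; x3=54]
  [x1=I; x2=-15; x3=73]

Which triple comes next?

[x1=J; x2=-9; x3=95]

X1: C, D, E, F, G, H, I → J (letters move forward 1 place in the alphabet).
X2 goes -18, -12, -17, -11, -16, -10, -15 → -9 (alternating steps +6, −5, +6, −5, …).
X3: differences are 4, 7, 10, … (increasing by 3 each time); 4, 8, 15, 25, 38, 54, 73 → 95.
So the next triple is [x1=J; x2=-9; x3=95].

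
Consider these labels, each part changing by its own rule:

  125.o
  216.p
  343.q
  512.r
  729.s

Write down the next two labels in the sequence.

First component: perfect cubes: 5³, 6³, 7³, …, so 125, 216, 343, 512, 729 → 1000 → 1331.
Letter: letters move forward 1 place in the alphabet; o, p, q, r, s → t → u.
Putting the parts together: 1000.t and then 1331.u.

1000.t, 1331.u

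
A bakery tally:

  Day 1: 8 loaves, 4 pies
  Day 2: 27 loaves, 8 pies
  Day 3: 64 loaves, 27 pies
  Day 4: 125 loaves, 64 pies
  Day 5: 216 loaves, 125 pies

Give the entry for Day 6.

343 loaves, 216 pies

Loaves: perfect cubes: 2³, 3³, 4³, …; 8, 27, 64, 125, 216 → 343.
Pies: always the previous value of the loaves; 4, 8, 27, 64, 125 → 216.
Putting it together: 343 loaves, 216 pies.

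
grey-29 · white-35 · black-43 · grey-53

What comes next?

white-65

Shade goes grey, white, black, grey → white (repeats grey → white → black).
Second component: differences are 6, 8, 10, … (increasing by 2 each time); 29, 35, 43, 53 → 65.
So the next label is white-65.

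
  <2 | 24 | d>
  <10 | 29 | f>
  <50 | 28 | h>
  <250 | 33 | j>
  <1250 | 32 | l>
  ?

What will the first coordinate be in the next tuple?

First coordinate: 2, 10, 50, 250, 1250 → 6250 (×5 each step).

6250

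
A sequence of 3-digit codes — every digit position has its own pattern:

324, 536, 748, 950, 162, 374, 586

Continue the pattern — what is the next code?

798

First digit goes 3, 5, 7, 9, 1, 3, 5 → 7 (+2 each step, mod 10).
For the second digit, +1 each step, mod 10: 2, 3, 4, 5, 6, 7, 8 → 9.
For the third digit, +2 each step, mod 10: 4, 6, 8, 0, 2, 4, 6 → 8.
Combining the parts gives 798.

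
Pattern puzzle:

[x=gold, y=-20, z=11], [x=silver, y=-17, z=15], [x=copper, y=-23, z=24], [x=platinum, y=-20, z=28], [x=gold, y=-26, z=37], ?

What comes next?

[x=silver, y=-23, z=41]

X: repeats gold → silver → copper → platinum; gold, silver, copper, platinum, gold → silver.
Y: -20, -17, -23, -20, -26 → -23 (alternating steps +3, −6, +3, −6, …).
Z — alternating steps +4, +9, +4, +9, …: 11, 15, 24, 28, 37 → 41.
Putting it together: [x=silver, y=-23, z=41].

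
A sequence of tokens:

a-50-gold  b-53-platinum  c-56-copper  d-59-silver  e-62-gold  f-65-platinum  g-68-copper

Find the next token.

Letter goes a, b, c, d, e, f, g → h (letters move forward 1 place in the alphabet).
Second component: +3 each step, so 50, 53, 56, 59, 62, 65, 68 → 71.
Metal — repeats gold → platinum → copper → silver: gold, platinum, copper, silver, gold, platinum, copper → silver.
So the next token is h-71-silver.

h-71-silver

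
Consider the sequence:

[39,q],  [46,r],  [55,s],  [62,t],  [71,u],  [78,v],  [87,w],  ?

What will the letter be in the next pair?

x

Letter: letters move forward 1 place in the alphabet; q, r, s, t, u, v, w → x.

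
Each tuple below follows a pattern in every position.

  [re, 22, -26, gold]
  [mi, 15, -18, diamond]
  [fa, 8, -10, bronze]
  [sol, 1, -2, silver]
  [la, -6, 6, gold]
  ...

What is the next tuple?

[ti, -13, 14, diamond]

Note: re, mi, fa, sol, la → ti (runs through the solfège scale do→ti).
Second part goes 22, 15, 8, 1, -6 → -13 (−7 each step).
Third part — +8 each step: -26, -18, -10, -2, 6 → 14.
Rank: repeats gold → diamond → bronze → silver; gold, diamond, bronze, silver, gold → diamond.
Putting it together: [ti, -13, 14, diamond].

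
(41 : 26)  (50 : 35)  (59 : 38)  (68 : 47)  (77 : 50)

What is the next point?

First component goes 41, 50, 59, 68, 77 → 86 (+9 each step).
Second component: alternating steps +9, +3, +9, +3, …, so 26, 35, 38, 47, 50 → 59.
Putting it together: (86 : 59).

(86 : 59)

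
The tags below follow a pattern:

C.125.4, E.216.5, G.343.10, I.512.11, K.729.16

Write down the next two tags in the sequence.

Letter: C, E, G, I, K → M → O (letters move forward 2 places in the alphabet).
Second component: perfect cubes: 5³, 6³, 7³, …, so 125, 216, 343, 512, 729 → 1000 → 1331.
Third component: 4, 5, 10, 11, 16 → 17 → 22 (alternating steps +1, +5, +1, +5, …).
So the next two tags are M.1000.17 and O.1331.22.

M.1000.17, O.1331.22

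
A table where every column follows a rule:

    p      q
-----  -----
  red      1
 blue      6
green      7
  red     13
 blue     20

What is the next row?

Column p: repeats red → blue → green, so red, blue, green, red, blue → green.
Column q — each term is the sum of the two before it: 1, 6, 7, 13, 20 → 33.
So the next row is green  33.

green  33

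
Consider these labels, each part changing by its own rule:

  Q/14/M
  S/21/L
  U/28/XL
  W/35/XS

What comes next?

Letter: letters move forward 2 places in the alphabet; Q, S, U, W → Y.
Second component: +7 each step, so 14, 21, 28, 35 → 42.
Size: runs through clothing sizes XS→XL, so M, L, XL, XS → S.
Putting it together: Y/42/S.

Y/42/S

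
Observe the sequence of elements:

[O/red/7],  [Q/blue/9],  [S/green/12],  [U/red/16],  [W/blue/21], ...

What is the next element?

Letter: letters move forward 2 places in the alphabet, so O, Q, S, U, W → Y.
For the colour, repeats red → blue → green: red, blue, green, red, blue → green.
Third slot — differences are 2, 3, 4, … (increasing by 1 each time): 7, 9, 12, 16, 21 → 27.
So the next element is [Y/green/27].

[Y/green/27]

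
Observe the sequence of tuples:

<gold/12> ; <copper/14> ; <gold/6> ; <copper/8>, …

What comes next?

Metal: alternates gold ↔ copper; gold, copper, gold, copper → gold.
Second coordinate: alternating steps +2, −8, +2, −8, …; 12, 14, 6, 8 → 0.
Putting it together: <gold/0>.

<gold/0>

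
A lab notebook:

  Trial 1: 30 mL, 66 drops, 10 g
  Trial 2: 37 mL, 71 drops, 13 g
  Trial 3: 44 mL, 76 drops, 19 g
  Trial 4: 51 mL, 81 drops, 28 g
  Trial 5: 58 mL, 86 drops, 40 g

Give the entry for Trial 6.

ML: 30, 37, 44, 51, 58 → 65 (+7 each step).
Drops — +5 each step: 66, 71, 76, 81, 86 → 91.
G goes 10, 13, 19, 28, 40 → 55 (differences are 3, 6, 9, … (increasing by 3 each time)).
Putting it together: 65 mL, 91 drops, 55 g.

65 mL, 91 drops, 55 g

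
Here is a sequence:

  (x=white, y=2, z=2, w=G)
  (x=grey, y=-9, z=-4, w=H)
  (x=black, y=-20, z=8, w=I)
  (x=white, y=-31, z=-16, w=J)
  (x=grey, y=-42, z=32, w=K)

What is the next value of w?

X: repeats white → grey → black, so white, grey, black, white, grey → black.
Y: 2, -9, -20, -31, -42 → -53 (−11 each step).
Z: ×(-2) each step, so 2, -4, 8, -16, 32 → -64.
W — letters move forward 1 place in the alphabet: G, H, I, J, K → L.

L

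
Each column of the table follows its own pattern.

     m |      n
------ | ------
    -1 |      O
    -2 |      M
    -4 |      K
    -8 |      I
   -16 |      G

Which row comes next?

Column m goes -1, -2, -4, -8, -16 → -32 (×2 each step).
For the column n, letters move back 2 places in the alphabet: O, M, K, I, G → E.
So the next row is -32  E.

-32  E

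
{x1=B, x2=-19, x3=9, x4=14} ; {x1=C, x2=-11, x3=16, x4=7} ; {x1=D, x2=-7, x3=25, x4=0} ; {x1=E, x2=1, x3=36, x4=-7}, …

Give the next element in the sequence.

{x1=F, x2=5, x3=49, x4=-14}

X1: letters move forward 1 place in the alphabet; B, C, D, E → F.
X2 goes -19, -11, -7, 1 → 5 (alternating steps +8, +4, +8, +4, …).
X3: perfect squares: 3², 4², 5², …, so 9, 16, 25, 36 → 49.
X4: −7 each step; 14, 7, 0, -7 → -14.
Combining the parts gives {x1=F, x2=5, x3=49, x4=-14}.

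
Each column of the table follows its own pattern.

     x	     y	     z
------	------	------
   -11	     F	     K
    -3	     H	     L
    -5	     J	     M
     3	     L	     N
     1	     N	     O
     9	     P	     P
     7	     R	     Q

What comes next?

For the column x, alternating steps +8, −2, +8, −2, …: -11, -3, -5, 3, 1, 9, 7 → 15.
For the column y, letters move forward 2 places in the alphabet: F, H, J, L, N, P, R → T.
Column z goes K, L, M, N, O, P, Q → R (letters move forward 1 place in the alphabet).
So the next row is 15  T  R.

15  T  R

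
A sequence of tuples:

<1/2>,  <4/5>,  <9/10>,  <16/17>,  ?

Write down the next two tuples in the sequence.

First value: perfect squares: 1², 2², 3², …, so 1, 4, 9, 16 → 25 → 36.
Second value goes 2, 5, 10, 17 → 26 → 37 (always 1 more than the first value).
So the next two tuples are <25/26> and <36/37>.

<25/26>, <36/37>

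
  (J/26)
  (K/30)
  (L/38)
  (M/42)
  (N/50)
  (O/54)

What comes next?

For the letter, letters move forward 1 place in the alphabet: J, K, L, M, N, O → P.
Second slot: alternating steps +4, +8, +4, +8, …; 26, 30, 38, 42, 50, 54 → 62.
Putting it together: (P/62).

(P/62)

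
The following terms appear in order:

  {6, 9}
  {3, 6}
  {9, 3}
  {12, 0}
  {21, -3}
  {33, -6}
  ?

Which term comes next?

For the first slot, each term is the sum of the two before it: 6, 3, 9, 12, 21, 33 → 54.
For the second slot, −3 each step: 9, 6, 3, 0, -3, -6 → -9.
So the next term is {54, -9}.

{54, -9}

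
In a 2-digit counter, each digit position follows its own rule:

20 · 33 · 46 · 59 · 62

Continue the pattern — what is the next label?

First digit: 2, 3, 4, 5, 6 → 7 (+1 each step, mod 10).
Second digit: +3 each step, mod 10, so 0, 3, 6, 9, 2 → 5.
So the next label is 75.

75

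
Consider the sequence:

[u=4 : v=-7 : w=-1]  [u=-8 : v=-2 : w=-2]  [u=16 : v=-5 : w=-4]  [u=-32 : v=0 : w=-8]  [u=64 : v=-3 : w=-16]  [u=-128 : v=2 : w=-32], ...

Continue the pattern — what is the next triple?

For the u, ×(-2) each step: 4, -8, 16, -32, 64, -128 → 256.
V goes -7, -2, -5, 0, -3, 2 → -1 (alternating steps +5, −3, +5, −3, …).
W: -1, -2, -4, -8, -16, -32 → -64 (×2 each step).
Putting it together: [u=256 : v=-1 : w=-64].

[u=256 : v=-1 : w=-64]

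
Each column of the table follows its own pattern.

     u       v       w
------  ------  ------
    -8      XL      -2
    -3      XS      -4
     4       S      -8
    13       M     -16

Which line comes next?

Column u — differences are 5, 7, 9, … (increasing by 2 each time): -8, -3, 4, 13 → 24.
Column v: runs through clothing sizes XS→XL; XL, XS, S, M → L.
Column w: -2, -4, -8, -16 → -32 (×2 each step).
Combining the parts gives 24  L  -32.

24  L  -32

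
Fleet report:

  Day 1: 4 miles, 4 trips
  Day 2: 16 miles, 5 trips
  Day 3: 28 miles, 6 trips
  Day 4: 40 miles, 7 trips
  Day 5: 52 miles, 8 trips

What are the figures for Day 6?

64 miles, 9 trips

Miles: 4, 16, 28, 40, 52 → 64 (+12 each step).
Trips: +1 each step; 4, 5, 6, 7, 8 → 9.
So the next row is 64 miles, 9 trips.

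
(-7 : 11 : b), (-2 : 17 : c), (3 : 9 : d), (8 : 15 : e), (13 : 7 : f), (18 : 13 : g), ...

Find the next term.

First component — +5 each step: -7, -2, 3, 8, 13, 18 → 23.
Second component goes 11, 17, 9, 15, 7, 13 → 5 (alternating steps +6, −8, +6, −8, …).
Letter goes b, c, d, e, f, g → h (letters move forward 1 place in the alphabet).
Putting it together: (23 : 5 : h).

(23 : 5 : h)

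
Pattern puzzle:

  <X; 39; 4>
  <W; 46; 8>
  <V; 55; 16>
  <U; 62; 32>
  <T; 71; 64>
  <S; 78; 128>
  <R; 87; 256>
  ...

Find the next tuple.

For the letter, letters move back 1 place in the alphabet: X, W, V, U, T, S, R → Q.
Second slot: alternating steps +7, +9, +7, +9, …; 39, 46, 55, 62, 71, 78, 87 → 94.
Third slot: 4, 8, 16, 32, 64, 128, 256 → 512 (×2 each step).
Putting it together: <Q; 94; 512>.

<Q; 94; 512>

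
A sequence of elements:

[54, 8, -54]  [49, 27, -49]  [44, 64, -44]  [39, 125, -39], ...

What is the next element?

[34, 216, -34]

For the first entry, −5 each step: 54, 49, 44, 39 → 34.
Second entry: 8, 27, 64, 125 → 216 (perfect cubes: 2³, 3³, 4³, …).
Third entry: always the negative of the first entry; -54, -49, -44, -39 → -34.
Combining the parts gives [34, 216, -34].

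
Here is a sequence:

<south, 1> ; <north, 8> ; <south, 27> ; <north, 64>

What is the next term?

For the direction, alternates south ↔ north: south, north, south, north → south.
Second part — perfect cubes: 1³, 2³, 3³, …: 1, 8, 27, 64 → 125.
Putting it together: <south, 125>.

<south, 125>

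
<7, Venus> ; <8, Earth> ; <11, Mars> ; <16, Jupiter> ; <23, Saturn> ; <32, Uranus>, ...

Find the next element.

First part: differences are 1, 3, 5, … (increasing by 2 each time), so 7, 8, 11, 16, 23, 32 → 43.
Planet: runs through the planets Mercury→Neptune, so Venus, Earth, Mars, Jupiter, Saturn, Uranus → Neptune.
Putting it together: <43, Neptune>.

<43, Neptune>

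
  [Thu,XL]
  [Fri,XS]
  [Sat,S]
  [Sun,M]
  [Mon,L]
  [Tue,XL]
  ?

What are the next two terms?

Day: runs through the weekdays Mon→Sun; Thu, Fri, Sat, Sun, Mon, Tue → Wed → Thu.
Size: repeats XL → XS → S → M → L; XL, XS, S, M, L, XL → XS → S.
Putting the parts together: [Wed,XS] and then [Thu,S].

[Wed,XS], [Thu,S]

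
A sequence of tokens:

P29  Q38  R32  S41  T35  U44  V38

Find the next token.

Letter: letters move forward 1 place in the alphabet, so P, Q, R, S, T, U, V → W.
For the second component, alternating steps +9, −6, +9, −6, …: 29, 38, 32, 41, 35, 44, 38 → 47.
Combining the parts gives W47.

W47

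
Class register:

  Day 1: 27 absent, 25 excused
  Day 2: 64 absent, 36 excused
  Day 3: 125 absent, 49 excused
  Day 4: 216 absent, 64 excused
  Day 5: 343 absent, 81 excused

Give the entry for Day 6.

Absent: perfect cubes: 3³, 4³, 5³, …, so 27, 64, 125, 216, 343 → 512.
Excused — perfect squares: 5², 6², 7², …: 25, 36, 49, 64, 81 → 100.
So the next row is 512 absent, 100 excused.

512 absent, 100 excused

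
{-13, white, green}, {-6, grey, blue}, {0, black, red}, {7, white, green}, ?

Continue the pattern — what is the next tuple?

{13, grey, blue}

First component: alternating steps +7, +6, +7, +6, …; -13, -6, 0, 7 → 13.
Shade — repeats white → grey → black: white, grey, black, white → grey.
Colour: repeats green → blue → red; green, blue, red, green → blue.
Combining the parts gives {13, grey, blue}.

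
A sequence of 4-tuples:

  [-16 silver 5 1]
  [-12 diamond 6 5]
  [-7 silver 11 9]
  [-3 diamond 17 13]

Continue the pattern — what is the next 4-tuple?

First slot — alternating steps +4, +5, +4, +5, …: -16, -12, -7, -3 → 2.
Rank: alternates silver ↔ diamond, so silver, diamond, silver, diamond → silver.
Third slot: each term is the sum of the two before it, so 5, 6, 11, 17 → 28.
Fourth slot: +4 each step; 1, 5, 9, 13 → 17.
Combining the parts gives [2 silver 28 17].

[2 silver 28 17]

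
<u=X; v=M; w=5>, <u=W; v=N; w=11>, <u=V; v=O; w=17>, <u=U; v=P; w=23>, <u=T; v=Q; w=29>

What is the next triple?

<u=S; v=R; w=35>

U: letters move back 1 place in the alphabet, so X, W, V, U, T → S.
V: letters move forward 1 place in the alphabet, so M, N, O, P, Q → R.
W goes 5, 11, 17, 23, 29 → 35 (+6 each step).
So the next triple is <u=S; v=R; w=35>.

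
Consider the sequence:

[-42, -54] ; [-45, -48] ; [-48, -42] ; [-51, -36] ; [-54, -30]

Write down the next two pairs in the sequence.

First component goes -42, -45, -48, -51, -54 → -57 → -60 (−3 each step).
Second component — +6 each step: -54, -48, -42, -36, -30 → -24 → -18.
So the next two pairs are [-57, -24] and [-60, -18].

[-57, -24], [-60, -18]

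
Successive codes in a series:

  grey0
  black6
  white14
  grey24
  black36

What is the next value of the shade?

white

Shade — repeats grey → black → white: grey, black, white, grey, black → white.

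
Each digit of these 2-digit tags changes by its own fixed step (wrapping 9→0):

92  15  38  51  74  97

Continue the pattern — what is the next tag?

10

First digit: +2 each step, mod 10; 9, 1, 3, 5, 7, 9 → 1.
Second digit goes 2, 5, 8, 1, 4, 7 → 0 (+3 each step, mod 10).
So the next tag is 10.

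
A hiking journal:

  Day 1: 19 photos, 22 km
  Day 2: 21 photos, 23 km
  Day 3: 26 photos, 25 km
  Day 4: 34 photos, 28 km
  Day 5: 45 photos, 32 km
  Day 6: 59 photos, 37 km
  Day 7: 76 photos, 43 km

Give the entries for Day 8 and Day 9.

Photos: 19, 21, 26, 34, 45, 59, 76 → 96 → 119 (differences are 2, 5, 8, … (increasing by 3 each time)).
Km: differences are 1, 2, 3, … (increasing by 1 each time); 22, 23, 25, 28, 32, 37, 43 → 50 → 58.
Putting the parts together: 96 photos, 50 km and then 119 photos, 58 km.

96 photos, 50 km; 119 photos, 58 km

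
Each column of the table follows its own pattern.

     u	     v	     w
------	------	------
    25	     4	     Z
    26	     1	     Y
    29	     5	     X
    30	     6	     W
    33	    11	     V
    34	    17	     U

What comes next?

Column u — alternating steps +1, +3, +1, +3, …: 25, 26, 29, 30, 33, 34 → 37.
Column v goes 4, 1, 5, 6, 11, 17 → 28 (each term is the sum of the two before it).
For the column w, letters move back 1 place in the alphabet: Z, Y, X, W, V, U → T.
Combining the parts gives 37  28  T.

37  28  T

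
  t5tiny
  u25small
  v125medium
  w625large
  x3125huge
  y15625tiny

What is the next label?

For the letter, letters move forward 1 place in the alphabet: t, u, v, w, x, y → z.
Second component: ×5 each step, so 5, 25, 125, 625, 3125, 15625 → 78125.
Size — repeats tiny → small → medium → large → huge: tiny, small, medium, large, huge, tiny → small.
So the next label is z78125small.

z78125small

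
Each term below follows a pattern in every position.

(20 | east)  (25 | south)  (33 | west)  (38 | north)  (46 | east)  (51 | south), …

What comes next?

For the first value, alternating steps +5, +8, +5, +8, …: 20, 25, 33, 38, 46, 51 → 59.
For the direction, repeats east → south → west → north: east, south, west, north, east, south → west.
So the next term is (59 | west).

(59 | west)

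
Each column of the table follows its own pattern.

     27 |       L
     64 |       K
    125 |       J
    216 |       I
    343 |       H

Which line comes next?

First component: perfect cubes: 3³, 4³, 5³, …; 27, 64, 125, 216, 343 → 512.
For the letter, letters move back 1 place in the alphabet: L, K, J, I, H → G.
Putting it together: 512  G.

512  G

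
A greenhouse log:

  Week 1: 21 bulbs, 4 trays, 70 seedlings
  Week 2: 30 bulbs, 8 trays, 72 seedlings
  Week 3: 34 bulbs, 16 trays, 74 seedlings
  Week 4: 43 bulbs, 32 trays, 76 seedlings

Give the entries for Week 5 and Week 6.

Bulbs — alternating steps +9, +4, +9, +4, …: 21, 30, 34, 43 → 47 → 56.
Trays — ×2 each step: 4, 8, 16, 32 → 64 → 128.
Seedlings: 70, 72, 74, 76 → 78 → 80 (+2 each step).
Putting the parts together: 47 bulbs, 64 trays, 78 seedlings and then 56 bulbs, 128 trays, 80 seedlings.

47 bulbs, 64 trays, 78 seedlings; 56 bulbs, 128 trays, 80 seedlings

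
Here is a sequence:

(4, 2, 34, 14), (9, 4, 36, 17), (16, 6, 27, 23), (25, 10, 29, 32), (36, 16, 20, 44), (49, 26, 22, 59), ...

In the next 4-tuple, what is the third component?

13

First component: 4, 9, 16, 25, 36, 49 → 64 (perfect squares: 2², 3², 4², …).
Second component: each term is the sum of the two before it; 2, 4, 6, 10, 16, 26 → 42.
Third component: alternating steps +2, −9, +2, −9, …; 34, 36, 27, 29, 20, 22 → 13.
Fourth component: differences are 3, 6, 9, … (increasing by 3 each time); 14, 17, 23, 32, 44, 59 → 77.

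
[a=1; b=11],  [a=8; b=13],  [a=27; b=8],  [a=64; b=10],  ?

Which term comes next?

[a=125; b=5]

A goes 1, 8, 27, 64 → 125 (perfect cubes: 1³, 2³, 3³, …).
B: alternating steps +2, −5, +2, −5, …, so 11, 13, 8, 10 → 5.
Combining the parts gives [a=125; b=5].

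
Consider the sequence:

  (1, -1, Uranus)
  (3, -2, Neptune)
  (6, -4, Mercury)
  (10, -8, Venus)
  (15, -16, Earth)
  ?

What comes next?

First value: 1, 3, 6, 10, 15 → 21 (differences are 2, 3, 4, … (increasing by 1 each time)).
Second value goes -1, -2, -4, -8, -16 → -32 (×2 each step).
Planet goes Uranus, Neptune, Mercury, Venus, Earth → Mars (runs through the planets Mercury→Neptune).
Putting it together: (21, -32, Mars).

(21, -32, Mars)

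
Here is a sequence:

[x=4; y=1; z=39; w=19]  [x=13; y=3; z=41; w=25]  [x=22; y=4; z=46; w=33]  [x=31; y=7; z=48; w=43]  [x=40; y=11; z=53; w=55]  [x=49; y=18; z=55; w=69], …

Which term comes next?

For the x, +9 each step: 4, 13, 22, 31, 40, 49 → 58.
Y: each term is the sum of the two before it, so 1, 3, 4, 7, 11, 18 → 29.
For the z, alternating steps +2, +5, +2, +5, …: 39, 41, 46, 48, 53, 55 → 60.
W goes 19, 25, 33, 43, 55, 69 → 85 (differences are 6, 8, 10, … (increasing by 2 each time)).
Putting it together: [x=58; y=29; z=60; w=85].

[x=58; y=29; z=60; w=85]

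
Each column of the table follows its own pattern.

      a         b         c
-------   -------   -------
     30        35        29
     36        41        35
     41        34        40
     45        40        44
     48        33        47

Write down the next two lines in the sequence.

50  39  49; 51  32  50

Column a — differences are 6, 5, 4, … (decreasing by 1 each time): 30, 36, 41, 45, 48 → 50 → 51.
Column b: alternating steps +6, −7, +6, −7, …; 35, 41, 34, 40, 33 → 39 → 32.
For the column c, always 1 less than the column a: 29, 35, 40, 44, 47 → 49 → 50.
So the next two lines are 50  39  49 and 51  32  50.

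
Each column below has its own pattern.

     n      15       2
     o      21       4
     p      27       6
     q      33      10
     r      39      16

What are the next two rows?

Letter: letters move forward 1 place in the alphabet, so n, o, p, q, r → s → t.
Second component: +6 each step; 15, 21, 27, 33, 39 → 45 → 51.
Third component — each term is the sum of the two before it: 2, 4, 6, 10, 16 → 26 → 42.
So the next two rows are s  45  26 and t  51  42.

s  45  26; t  51  42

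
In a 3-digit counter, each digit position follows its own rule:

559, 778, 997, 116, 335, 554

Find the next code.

First digit goes 5, 7, 9, 1, 3, 5 → 7 (+2 each step, mod 10).
Second digit: +2 each step, mod 10; 5, 7, 9, 1, 3, 5 → 7.
For the third digit, −1 each step, mod 10: 9, 8, 7, 6, 5, 4 → 3.
So the next code is 773.

773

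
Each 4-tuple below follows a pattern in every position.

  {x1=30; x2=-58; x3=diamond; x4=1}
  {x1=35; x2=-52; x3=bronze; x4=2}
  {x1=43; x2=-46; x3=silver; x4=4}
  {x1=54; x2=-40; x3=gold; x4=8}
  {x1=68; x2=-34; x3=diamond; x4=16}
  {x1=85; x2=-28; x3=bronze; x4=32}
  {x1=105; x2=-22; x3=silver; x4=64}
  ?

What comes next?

X1: 30, 35, 43, 54, 68, 85, 105 → 128 (differences are 5, 8, 11, … (increasing by 3 each time)).
X2: +6 each step, so -58, -52, -46, -40, -34, -28, -22 → -16.
For the x3, repeats diamond → bronze → silver → gold: diamond, bronze, silver, gold, diamond, bronze, silver → gold.
X4: ×2 each step; 1, 2, 4, 8, 16, 32, 64 → 128.
Combining the parts gives {x1=128; x2=-16; x3=gold; x4=128}.

{x1=128; x2=-16; x3=gold; x4=128}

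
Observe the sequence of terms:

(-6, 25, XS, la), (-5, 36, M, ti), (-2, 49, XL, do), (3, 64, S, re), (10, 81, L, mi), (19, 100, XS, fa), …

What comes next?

First value: -6, -5, -2, 3, 10, 19 → 30 (differences are 1, 3, 5, … (increasing by 2 each time)).
Second value goes 25, 36, 49, 64, 81, 100 → 121 (perfect squares: 5², 6², 7², …).
Size: repeats XS → M → XL → S → L, so XS, M, XL, S, L, XS → M.
Note: runs through the solfège scale do→ti; la, ti, do, re, mi, fa → sol.
Putting it together: (30, 121, M, sol).

(30, 121, M, sol)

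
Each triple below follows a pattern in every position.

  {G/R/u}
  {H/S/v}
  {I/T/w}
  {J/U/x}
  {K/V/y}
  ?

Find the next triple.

First letter goes G, H, I, J, K → L (letters move forward 1 place in the alphabet).
Second letter: letters move forward 1 place in the alphabet; R, S, T, U, V → W.
Third letter: u, v, w, x, y → z (letters move forward 1 place in the alphabet).
Combining the parts gives {L/W/z}.

{L/W/z}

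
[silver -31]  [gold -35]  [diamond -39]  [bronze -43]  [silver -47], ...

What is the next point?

Rank goes silver, gold, diamond, bronze, silver → gold (repeats silver → gold → diamond → bronze).
For the second coordinate, −4 each step: -31, -35, -39, -43, -47 → -51.
So the next point is [gold -51].

[gold -51]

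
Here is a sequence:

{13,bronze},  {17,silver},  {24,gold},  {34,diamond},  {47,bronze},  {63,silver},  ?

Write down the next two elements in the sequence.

First slot: 13, 17, 24, 34, 47, 63 → 82 → 104 (differences are 4, 7, 10, … (increasing by 3 each time)).
Rank: repeats bronze → silver → gold → diamond; bronze, silver, gold, diamond, bronze, silver → gold → diamond.
Putting the parts together: {82,gold} and then {104,diamond}.

{82,gold}, {104,diamond}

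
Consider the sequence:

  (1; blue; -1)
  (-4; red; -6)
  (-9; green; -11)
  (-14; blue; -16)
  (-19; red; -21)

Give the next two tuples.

(-24; green; -26), (-29; blue; -31)

First slot: −5 each step, so 1, -4, -9, -14, -19 → -24 → -29.
Colour goes blue, red, green, blue, red → green → blue (repeats blue → red → green).
Third slot: always 2 less than the first slot; -1, -6, -11, -16, -21 → -26 → -31.
Putting the parts together: (-24; green; -26) and then (-29; blue; -31).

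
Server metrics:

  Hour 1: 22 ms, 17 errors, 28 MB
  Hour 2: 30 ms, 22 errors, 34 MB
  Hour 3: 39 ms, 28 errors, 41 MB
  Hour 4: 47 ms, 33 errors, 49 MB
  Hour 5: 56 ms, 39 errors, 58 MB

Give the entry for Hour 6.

64 ms, 44 errors, 68 MB

Ms: alternating steps +8, +9, +8, +9, …, so 22, 30, 39, 47, 56 → 64.
Errors: alternating steps +5, +6, +5, +6, …; 17, 22, 28, 33, 39 → 44.
MB: 28, 34, 41, 49, 58 → 68 (differences are 6, 7, 8, … (increasing by 1 each time)).
So the next line is 64 ms, 44 errors, 68 MB.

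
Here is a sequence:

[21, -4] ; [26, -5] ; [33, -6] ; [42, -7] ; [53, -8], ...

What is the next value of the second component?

Second component: −1 each step; -4, -5, -6, -7, -8 → -9.

-9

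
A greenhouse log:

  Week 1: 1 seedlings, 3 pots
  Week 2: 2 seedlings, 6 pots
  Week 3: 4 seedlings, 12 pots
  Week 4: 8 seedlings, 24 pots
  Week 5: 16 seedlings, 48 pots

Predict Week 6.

Seedlings: ×2 each step, so 1, 2, 4, 8, 16 → 32.
Pots — always 3 × the seedlings: 3, 6, 12, 24, 48 → 96.
So the next line is 32 seedlings, 96 pots.

32 seedlings, 96 pots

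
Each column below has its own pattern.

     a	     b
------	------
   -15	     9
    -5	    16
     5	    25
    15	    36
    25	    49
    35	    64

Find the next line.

Column a — +10 each step: -15, -5, 5, 15, 25, 35 → 45.
Column b — perfect squares: 3², 4², 5², …: 9, 16, 25, 36, 49, 64 → 81.
So the next line is 45  81.

45  81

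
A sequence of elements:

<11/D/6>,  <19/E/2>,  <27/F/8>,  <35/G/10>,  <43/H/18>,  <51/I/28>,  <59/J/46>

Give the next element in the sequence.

First part: +8 each step; 11, 19, 27, 35, 43, 51, 59 → 67.
Letter goes D, E, F, G, H, I, J → K (letters move forward 1 place in the alphabet).
Third part: 6, 2, 8, 10, 18, 28, 46 → 74 (each term is the sum of the two before it).
Combining the parts gives <67/K/74>.

<67/K/74>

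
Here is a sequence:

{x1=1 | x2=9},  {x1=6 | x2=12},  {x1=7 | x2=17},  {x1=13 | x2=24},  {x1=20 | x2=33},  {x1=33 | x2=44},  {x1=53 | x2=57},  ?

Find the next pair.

{x1=86 | x2=72}

For the x1, each term is the sum of the two before it: 1, 6, 7, 13, 20, 33, 53 → 86.
X2 — differences are 3, 5, 7, … (increasing by 2 each time): 9, 12, 17, 24, 33, 44, 57 → 72.
Putting it together: {x1=86 | x2=72}.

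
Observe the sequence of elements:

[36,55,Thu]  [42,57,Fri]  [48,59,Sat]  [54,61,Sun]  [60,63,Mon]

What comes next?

First entry goes 36, 42, 48, 54, 60 → 66 (+6 each step).
Second entry: +2 each step, so 55, 57, 59, 61, 63 → 65.
Day goes Thu, Fri, Sat, Sun, Mon → Tue (runs through the weekdays Mon→Sun).
Combining the parts gives [66,65,Tue].

[66,65,Tue]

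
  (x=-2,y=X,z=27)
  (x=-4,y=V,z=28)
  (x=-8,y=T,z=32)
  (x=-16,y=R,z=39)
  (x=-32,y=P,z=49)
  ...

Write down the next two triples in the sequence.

X goes -2, -4, -8, -16, -32 → -64 → -128 (×2 each step).
Y — letters move back 2 places in the alphabet: X, V, T, R, P → N → L.
For the z, differences are 1, 4, 7, … (increasing by 3 each time): 27, 28, 32, 39, 49 → 62 → 78.
Putting the parts together: (x=-64,y=N,z=62) and then (x=-128,y=L,z=78).

(x=-64,y=N,z=62), (x=-128,y=L,z=78)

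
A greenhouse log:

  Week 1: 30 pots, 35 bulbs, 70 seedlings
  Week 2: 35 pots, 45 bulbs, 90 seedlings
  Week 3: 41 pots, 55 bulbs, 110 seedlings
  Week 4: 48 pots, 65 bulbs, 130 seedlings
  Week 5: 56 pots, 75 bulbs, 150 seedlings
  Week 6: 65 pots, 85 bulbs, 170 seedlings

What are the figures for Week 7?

75 pots, 95 bulbs, 190 seedlings

Pots: differences are 5, 6, 7, … (increasing by 1 each time), so 30, 35, 41, 48, 56, 65 → 75.
Bulbs — +10 each step: 35, 45, 55, 65, 75, 85 → 95.
Seedlings: 70, 90, 110, 130, 150, 170 → 190 (always 2 × the bulbs).
So the next record is 75 pots, 95 bulbs, 190 seedlings.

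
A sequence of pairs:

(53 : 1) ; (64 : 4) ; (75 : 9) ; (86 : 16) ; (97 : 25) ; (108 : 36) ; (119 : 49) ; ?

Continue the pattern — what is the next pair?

First coordinate: +11 each step; 53, 64, 75, 86, 97, 108, 119 → 130.
Second coordinate: 1, 4, 9, 16, 25, 36, 49 → 64 (perfect squares: 1², 2², 3², …).
Combining the parts gives (130 : 64).

(130 : 64)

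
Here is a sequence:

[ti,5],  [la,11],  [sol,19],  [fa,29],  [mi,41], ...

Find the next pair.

[re,55]

Note: runs backward through the solfège scale do→ti, so ti, la, sol, fa, mi → re.
Second entry — differences are 6, 8, 10, … (increasing by 2 each time): 5, 11, 19, 29, 41 → 55.
So the next pair is [re,55].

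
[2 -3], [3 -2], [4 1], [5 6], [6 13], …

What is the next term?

[7 22]

First component: +1 each step; 2, 3, 4, 5, 6 → 7.
Second component: differences are 1, 3, 5, … (increasing by 2 each time), so -3, -2, 1, 6, 13 → 22.
So the next term is [7 22].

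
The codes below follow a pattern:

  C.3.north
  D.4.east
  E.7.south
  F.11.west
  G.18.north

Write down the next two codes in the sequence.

Letter: C, D, E, F, G → H → I (letters move forward 1 place in the alphabet).
For the second component, each term is the sum of the two before it: 3, 4, 7, 11, 18 → 29 → 47.
Direction: north, east, south, west, north → east → south (repeats north → east → south → west).
So the next two codes are H.29.east and I.47.south.

H.29.east, I.47.south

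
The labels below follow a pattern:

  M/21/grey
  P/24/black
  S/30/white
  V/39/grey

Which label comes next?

Y/51/black

Letter: M, P, S, V → Y (letters move forward 3 places in the alphabet).
Second component: 21, 24, 30, 39 → 51 (differences are 3, 6, 9, … (increasing by 3 each time)).
For the shade, repeats grey → black → white: grey, black, white, grey → black.
Combining the parts gives Y/51/black.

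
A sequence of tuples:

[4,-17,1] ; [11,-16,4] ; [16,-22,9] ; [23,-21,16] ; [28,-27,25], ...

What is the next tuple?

For the first part, alternating steps +7, +5, +7, +5, …: 4, 11, 16, 23, 28 → 35.
Second part — alternating steps +1, −6, +1, −6, …: -17, -16, -22, -21, -27 → -26.
Third part: 1, 4, 9, 16, 25 → 36 (perfect squares: 1², 2², 3², …).
Putting it together: [35,-26,36].

[35,-26,36]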